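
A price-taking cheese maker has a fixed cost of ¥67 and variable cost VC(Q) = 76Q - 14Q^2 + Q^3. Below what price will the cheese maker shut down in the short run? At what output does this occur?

The firm shuts down when price falls below the minimum of average variable cost. AVC = VC/Q = 76 - 14Q + Q^2.
dAVC/dQ = -14 + 2Q = 0 gives Q = 7. min AVC = 76 - 14·7 + 7^2 = 27.
So the shutdown price is ¥27.

¥27 per unit, at Q = 7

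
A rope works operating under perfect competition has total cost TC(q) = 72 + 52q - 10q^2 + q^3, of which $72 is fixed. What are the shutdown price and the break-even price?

Shutdown price = $27; break-even price = $40

Shutdown price = min AVC. AVC = 52 - 10q + q^2, with vertex at q = 5 and minimum $27.
ATC = 72/q + 52 - 10q + q^2. Setting dATC/dq = −72/q^2 − 10 + 2q = 0 gives q = 6 (since 2·6^3 − 10·6^2 = 72).
min ATC = 72/6 + 52 − 10·6 + 6^2 = $40. That is the break-even price.
For $27 ≤ P < $40 the firm produces at a loss; below $27 it shuts down.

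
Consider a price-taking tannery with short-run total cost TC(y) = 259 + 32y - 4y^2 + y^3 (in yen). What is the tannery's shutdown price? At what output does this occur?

Short-run supply begins at min AVC. From VC = 32y - 4y^2 + y^3, AVC = 32 - 4y + y^2.
dAVC/dy = -4 + 2y = 0 gives y = 2. min AVC = 32 - 4·2 + 2^2 = 28.
So the shutdown price is ¥28.

¥28 per unit, at y = 2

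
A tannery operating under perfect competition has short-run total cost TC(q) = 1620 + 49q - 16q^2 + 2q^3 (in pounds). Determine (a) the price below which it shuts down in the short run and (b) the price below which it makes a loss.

Shutdown price = £17; break-even price = £247

Shutdown price = min AVC. AVC = 49 - 16q + 2q^2, with vertex at q = 4 and minimum £17.
ATC = 1620/q + 49 - 16q + 2q^2. Setting dATC/dq = −1620/q^2 − 16 + 4q = 0 gives q = 9 (since 4·9^3 − 16·9^2 = 1620).
min ATC = 1620/9 + 49 − 16·9 + 2·9^2 = £247. That is the break-even price.
Between these two prices the firm operates at a loss; above £247 it earns a profit.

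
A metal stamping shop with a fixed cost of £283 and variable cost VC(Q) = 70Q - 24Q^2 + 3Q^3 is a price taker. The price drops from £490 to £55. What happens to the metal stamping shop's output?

Output falls from 10 to 5

AVC = 70 - 24Q + 3Q^2, minimized at Q = 4 where min AVC = £22. MC = 70 - 48Q + 9Q^2.
At P = £490 ≥ min AVC, set P = MC on the rising branch: Q = 10.
At P = £55 ≥ min AVC, set P = MC: Q = 5. The firm stays open but cuts output.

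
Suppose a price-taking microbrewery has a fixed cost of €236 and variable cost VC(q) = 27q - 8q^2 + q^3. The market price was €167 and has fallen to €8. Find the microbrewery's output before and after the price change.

MC = 27 - 16q + 3q^2; the shutdown threshold is min AVC = €11 (at q = 4).
At P = €167 ≥ min AVC, set P = MC on the rising branch: q = 10.
At P = €8 < min AVC = €11, price no longer covers variable cost at any output, so the firm shuts down: q = 0.

Output falls from 10 to 0 (the firm shuts down)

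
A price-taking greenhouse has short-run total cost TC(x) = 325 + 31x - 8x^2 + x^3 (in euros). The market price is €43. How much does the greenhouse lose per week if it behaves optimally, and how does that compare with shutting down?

Profit = -€181 at x = 6

AVC = 31 - 8x + x^2; min AVC = €15 at x = 4. Since P = €43 ≥ min AVC, the firm produces.
MC = 31 - 16x + 3x^2. Setting P = MC and taking the root on the rising branch gives x* = 6.
TR = 43·6 = 258. TC = 325 + 114 = 439. Profit = 258 − 439 = -€181.
That loss of €181 beats the €325 the firm would lose by shutting down; producing recovers €144 of fixed cost.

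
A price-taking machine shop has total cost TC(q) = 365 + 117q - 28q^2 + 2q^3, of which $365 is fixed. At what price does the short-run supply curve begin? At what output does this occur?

Short-run supply begins at min AVC. From VC = 117q - 28q^2 + 2q^3, AVC = 117 - 28q + 2q^2.
At the minimum of AVC, MC = AVC. MC = 117 - 56q + 6q^2; setting MC = AVC gives 4q^2 - 28q = 0, so q = 7. min AVC = 19.
For P < $19 the firm produces nothing.

$19 per unit, at q = 7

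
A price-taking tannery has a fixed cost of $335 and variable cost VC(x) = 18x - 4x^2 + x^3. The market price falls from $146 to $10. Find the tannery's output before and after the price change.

MC = 18 - 8x + 3x^2; the shutdown threshold is min AVC = $14 (at x = 2).
At P = $146 ≥ min AVC, set P = MC on the rising branch: x = 8.
At P = $10 < min AVC = $14, price no longer covers variable cost at any output, so the firm shuts down: x = 0.

Output falls from 8 to 0 (the firm shuts down)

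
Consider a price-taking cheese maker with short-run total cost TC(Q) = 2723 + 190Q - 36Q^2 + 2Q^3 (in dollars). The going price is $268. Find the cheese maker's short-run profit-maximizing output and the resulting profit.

AVC = 190 - 36Q + 2Q^2; min AVC = $28 at Q = 9. Since P = $268 ≥ min AVC, the firm produces.
With MC = 190 - 72Q + 6Q^2, P = MC on the upward-sloping part at Q* = 13.
TR = 268·13 = 3484. TC = 2723 + 780 = 3503. Profit = 3484 − 3503 = -$19.
That loss of $19 beats the $2723 the firm would lose by shutting down; producing recovers $2704 of fixed cost.

Profit = -$19 at Q = 13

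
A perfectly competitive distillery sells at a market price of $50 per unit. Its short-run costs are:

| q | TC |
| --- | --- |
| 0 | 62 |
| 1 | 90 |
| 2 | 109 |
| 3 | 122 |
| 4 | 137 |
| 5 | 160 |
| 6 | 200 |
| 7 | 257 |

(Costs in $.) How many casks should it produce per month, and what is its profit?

q = 6; profit = $100

Tabulate TR − TC: q=0: -62; q=1: -40; q=2: -9; q=3: 28; q=4: 63; q=5: 90; q=6: 100; q=7: 93.
Profit is maximized at q = 6. AVC there is 138/6 = $23 ≤ P, so producing beats shutting down (which would give -$62).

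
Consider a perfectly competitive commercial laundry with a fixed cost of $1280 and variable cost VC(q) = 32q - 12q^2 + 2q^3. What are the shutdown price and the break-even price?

Shutdown price = $14; break-even price = $224

AVC = 32 - 12q + 2q^2; minimized at q = 3, giving min AVC = $14. That is the shutdown price.
ATC = 1280/q + 32 - 12q + 2q^2. Setting dATC/dq = −1280/q^2 − 12 + 4q = 0 gives q = 8 (since 4·8^3 − 12·8^2 = 1280).
min ATC = 1280/8 + 32 − 12·8 + 2·8^2 = $224. That is the break-even price.
For $14 ≤ P < $224 the firm produces at a loss; below $14 it shuts down.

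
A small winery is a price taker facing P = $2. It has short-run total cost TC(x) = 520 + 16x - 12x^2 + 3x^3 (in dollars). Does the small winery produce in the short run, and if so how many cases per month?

Shut down

Strip out fixed cost: VC = 16x - 12x^2 + 3x^3. Then AVC = 16 - 12x + 3x^2 and MC = 16 - 24x + 9x^2.
The AVC parabola has its vertex at x = 12/6 = 2, where AVC = 16 - 12·2 + 3·2^2 = $4.
With P < min AVC ($2 < $4), every unit sold adds to the loss.
Best response: produce nothing and absorb the $520 fixed cost.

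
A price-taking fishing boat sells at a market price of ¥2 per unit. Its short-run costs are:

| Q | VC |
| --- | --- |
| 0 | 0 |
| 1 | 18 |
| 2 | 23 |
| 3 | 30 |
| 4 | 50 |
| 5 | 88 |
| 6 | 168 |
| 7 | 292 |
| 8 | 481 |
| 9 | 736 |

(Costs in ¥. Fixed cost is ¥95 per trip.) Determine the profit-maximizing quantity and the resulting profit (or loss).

Compute π = P·Q − TC at each output: Q=0: -95; Q=1: -111; Q=2: -114; Q=3: -119; Q=4: -137; Q=5: -173; Q=6: -251; Q=7: -373; Q=8: -560; Q=9: -813.
Profit is highest at Q = 0. Equivalently, the lowest AVC in the table is 30/3 ≈ ¥10 at Q = 3, and P = ¥2 falls below it — price never covers variable cost, so the firm shuts down and loses only its fixed cost.

Q = 0 (shut down); profit = -¥95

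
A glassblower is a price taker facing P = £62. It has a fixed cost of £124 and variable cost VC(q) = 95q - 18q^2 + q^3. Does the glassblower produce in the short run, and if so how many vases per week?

Variable cost is VC = 95q - 18q^2 + q^3, so AVC = VC/q = 95 - 18q + q^2 and MC = dTC/dq = 95 - 36q + 3q^2.
AVC is minimized where dAVC/dq = -18 + 2q = 0, at q = 9; min AVC = 95 - 18·9 + 9^2 = £14.
P = £62 exceeds min AVC = £14, so the firm stays open.
P = MC gives 33 - 36q + 3q^2 = 0, with roots 1 and 11. Take the larger (rising MC): q* = 11.
Check: AVC at q = 11 is £18 ≤ P, so revenue covers variable cost.
Profit = P·q − TC = 62·11 − 322 = £360.

Produce at q = 11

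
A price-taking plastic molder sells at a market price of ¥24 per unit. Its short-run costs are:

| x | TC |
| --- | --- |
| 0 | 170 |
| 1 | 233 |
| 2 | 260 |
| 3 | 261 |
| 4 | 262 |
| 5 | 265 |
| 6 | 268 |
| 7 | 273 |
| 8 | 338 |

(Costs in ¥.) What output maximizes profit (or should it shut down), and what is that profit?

Tabulate TR − TC: x=0: -170; x=1: -209; x=2: -212; x=3: -189; x=4: -166; x=5: -145; x=6: -124; x=7: -105; x=8: -146.
Profit is maximized at x = 7. AVC there is 103/7 = ¥14.71 ≤ P, so producing beats shutting down (which would give -¥170).

x = 7; profit = -¥105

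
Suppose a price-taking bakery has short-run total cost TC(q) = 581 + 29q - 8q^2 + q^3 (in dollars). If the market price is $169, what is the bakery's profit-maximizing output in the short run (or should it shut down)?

Variable cost is VC = 29q - 8q^2 + q^3, so AVC = VC/q = 29 - 8q + q^2 and MC = dTC/dq = 29 - 16q + 3q^2.
AVC hits its minimum where MC = AVC, at q = 4, giving min AVC = 29 - 8·4 + 4^2 = $13.
Because $169 ≥ $13, revenue can cover variable cost; the firm operates.
Solving P = MC: -140 - 16q + 3q^2 = 0 ⇒ q = -14/3 or 10. On the upward-sloping branch, q* = 10.
Check: AVC at q = 10 is $49 ≤ P, so revenue covers variable cost.
Profit = P·q − TC = 169·10 − 1071 = $619.

Produce at q = 10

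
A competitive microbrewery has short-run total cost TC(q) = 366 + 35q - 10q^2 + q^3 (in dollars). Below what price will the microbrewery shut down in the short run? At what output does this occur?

$10 per unit, at q = 5

The firm shuts down when price falls below the minimum of average variable cost. AVC = VC/q = 35 - 10q + q^2.
At the minimum of AVC, MC = AVC. MC = 35 - 20q + 3q^2; setting MC = AVC gives 2q^2 - 10q = 0, so q = 5. min AVC = 10.
So the shutdown price is $10.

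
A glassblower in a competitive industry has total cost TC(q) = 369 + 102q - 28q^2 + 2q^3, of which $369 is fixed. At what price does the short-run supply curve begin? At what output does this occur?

$4 per unit, at q = 7

The firm shuts down when price falls below the minimum of average variable cost. AVC = VC/q = 102 - 28q + 2q^2.
dAVC/dq = -28 + 4q = 0 gives q = 7. min AVC = 102 - 28·7 + 2·7^2 = 4.
The firm shuts down for any P below $4.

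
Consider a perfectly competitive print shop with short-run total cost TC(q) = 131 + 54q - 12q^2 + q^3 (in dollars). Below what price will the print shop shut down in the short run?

Short-run supply begins at min AVC. From VC = 54q - 12q^2 + q^3, AVC = 54 - 12q + q^2.
At the minimum of AVC, MC = AVC. MC = 54 - 24q + 3q^2; setting MC = AVC gives 2q^2 - 12q = 0, so q = 6. min AVC = 18.
The firm shuts down for any P below $18.

$18 per unit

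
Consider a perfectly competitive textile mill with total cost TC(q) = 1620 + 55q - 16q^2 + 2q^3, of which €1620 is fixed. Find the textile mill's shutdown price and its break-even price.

AVC = 55 - 16q + 2q^2; minimized at q = 4, giving min AVC = €23. That is the shutdown price.
ATC = 1620/q + 55 - 16q + 2q^2. Setting dATC/dq = −1620/q^2 − 16 + 4q = 0 gives q = 9 (since 4·9^3 − 16·9^2 = 1620).
min ATC = 1620/9 + 55 − 16·9 + 2·9^2 = €253. That is the break-even price.
Between these two prices the firm operates at a loss; above €253 it earns a profit.

Shutdown price = €23; break-even price = €253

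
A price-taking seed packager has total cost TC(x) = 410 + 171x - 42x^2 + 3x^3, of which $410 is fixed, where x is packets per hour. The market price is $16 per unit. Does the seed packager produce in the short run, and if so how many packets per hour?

Shut down

Variable cost is VC = 171x - 42x^2 + 3x^3, so AVC = VC/x = 171 - 42x + 3x^2 and MC = dTC/dx = 171 - 84x + 9x^2.
AVC is minimized where dAVC/dx = -42 + 6x = 0, at x = 7; min AVC = 171 - 42·7 + 3·7^2 = $24.
Since P = $16 < min AVC = $24, price fails to cover variable cost at any output.
Shutting down limits the loss to fixed cost, $410.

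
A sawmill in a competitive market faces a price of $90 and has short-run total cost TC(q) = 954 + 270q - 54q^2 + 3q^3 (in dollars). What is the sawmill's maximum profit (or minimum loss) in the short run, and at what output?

AVC = 270 - 54q + 3q^2 has its minimum $27 at q = 9; price $90 clears that bar, so the firm operates.
MC = 270 - 108q + 9q^2. Setting P = MC and taking the root on the rising branch gives q* = 10.
TR = 90·10 = 900. TC = 954 + 300 = 1254. Profit = 900 − 1254 = -$354.
By producing, the firm covers all variable cost plus $600 of fixed cost; shutting down would lose the full $954.

Profit = -$354 at q = 10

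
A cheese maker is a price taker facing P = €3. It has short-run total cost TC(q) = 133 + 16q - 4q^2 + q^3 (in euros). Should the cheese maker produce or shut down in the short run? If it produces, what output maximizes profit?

From TC, MC = TC'(q) = 16 - 8q + 3q^2 and AVC = VC/q = 16 - 4q + q^2.
AVC is minimized where dAVC/dq = -4 + 2q = 0, at q = 2; min AVC = 16 - 4·2 + 2^2 = €12.
P = €3 lies below min AVC = €12; no output level covers variable cost.
Shutting down limits the loss to fixed cost, €133.

Shut down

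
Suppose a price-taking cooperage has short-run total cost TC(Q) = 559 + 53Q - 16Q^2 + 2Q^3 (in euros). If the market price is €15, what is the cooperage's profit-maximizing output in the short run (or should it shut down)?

Shut down

From TC, MC = TC'(Q) = 53 - 32Q + 6Q^2 and AVC = VC/Q = 53 - 16Q + 2Q^2.
The AVC parabola has its vertex at Q = 16/4 = 4, where AVC = 53 - 16·4 + 2·4^2 = €21.
With P < min AVC (€15 < €21), every unit sold adds to the loss.
Shutting down limits the loss to fixed cost, €559.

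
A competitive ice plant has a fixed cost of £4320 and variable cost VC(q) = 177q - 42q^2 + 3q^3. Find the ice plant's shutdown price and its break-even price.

Shutdown price = min AVC. AVC = 177 - 42q + 3q^2, with vertex at q = 7 and minimum £30.
ATC = 4320/q + 177 - 42q + 3q^2. Setting dATC/dq = −4320/q^2 − 42 + 6q = 0 gives q = 12 (since 6·12^3 − 42·12^2 = 4320).
min ATC = 4320/12 + 177 − 42·12 + 3·12^2 = £465. That is the break-even price.
Between these two prices the firm operates at a loss; above £465 it earns a profit.

Shutdown price = £30; break-even price = £465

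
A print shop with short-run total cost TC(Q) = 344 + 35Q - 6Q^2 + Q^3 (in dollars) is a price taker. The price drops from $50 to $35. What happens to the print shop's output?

AVC = 35 - 6Q + Q^2, minimized at Q = 3 where min AVC = $26. MC = 35 - 12Q + 3Q^2.
At P = $50 ≥ min AVC, set P = MC on the rising branch: Q = 5.
At P = $35 ≥ min AVC, set P = MC: Q = 4. The firm stays open but cuts output.

Output falls from 5 to 4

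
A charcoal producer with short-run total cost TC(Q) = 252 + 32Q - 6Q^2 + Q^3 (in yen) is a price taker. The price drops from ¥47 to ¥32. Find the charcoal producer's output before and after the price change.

Output falls from 5 to 4

MC = 32 - 12Q + 3Q^2; the shutdown threshold is min AVC = ¥23 (at Q = 3).
With P = ¥47 above the shutdown price, P = MC gives Q = 5.
At P = ¥32 ≥ min AVC, set P = MC: Q = 4. The firm stays open but cuts output.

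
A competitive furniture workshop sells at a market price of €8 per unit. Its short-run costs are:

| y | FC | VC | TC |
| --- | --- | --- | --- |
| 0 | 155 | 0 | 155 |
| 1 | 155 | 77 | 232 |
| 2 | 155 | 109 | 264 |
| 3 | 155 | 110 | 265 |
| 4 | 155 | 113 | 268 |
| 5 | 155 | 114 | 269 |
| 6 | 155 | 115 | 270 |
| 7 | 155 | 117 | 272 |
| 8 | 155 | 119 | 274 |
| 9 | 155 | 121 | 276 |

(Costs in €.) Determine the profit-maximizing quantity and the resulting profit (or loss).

y = 0 (shut down); profit = -€155

Tabulate TR − TC: y=0: -155; y=1: -224; y=2: -248; y=3: -241; y=4: -236; y=5: -229; y=6: -222; y=7: -216; y=8: -210; y=9: -204.
Profit is highest at y = 0. Equivalently, the lowest AVC in the table is 121/9 ≈ €13.44 at y = 9, and P = €8 falls below it — price never covers variable cost, so the firm shuts down and loses only its fixed cost.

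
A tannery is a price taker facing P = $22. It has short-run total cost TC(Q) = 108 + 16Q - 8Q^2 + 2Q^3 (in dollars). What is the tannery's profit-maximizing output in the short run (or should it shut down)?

Produce at Q = 3

From TC, MC = TC'(Q) = 16 - 16Q + 6Q^2 and AVC = VC/Q = 16 - 8Q + 2Q^2.
AVC hits its minimum where MC = AVC, at Q = 2, giving min AVC = 16 - 8·2 + 2·2^2 = $8.
P = $22 exceeds min AVC = $8, so the firm stays open.
P = MC gives -6 - 16Q + 6Q^2 = 0, with roots -1/3 and 3. Take the larger (rising MC): Q* = 3.
Check: AVC at Q = 3 is $10 ≤ P, so revenue covers variable cost.
Profit = P·Q − TC = 22·3 − 138 = -$72, a loss, but smaller than the $108 fixed cost the firm would lose by shutting down.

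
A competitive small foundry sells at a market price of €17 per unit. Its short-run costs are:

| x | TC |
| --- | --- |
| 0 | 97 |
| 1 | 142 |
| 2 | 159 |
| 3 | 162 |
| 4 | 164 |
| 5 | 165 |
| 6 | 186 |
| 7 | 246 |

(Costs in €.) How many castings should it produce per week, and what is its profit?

Tabulate TR − TC: x=0: -97; x=1: -125; x=2: -125; x=3: -111; x=4: -96; x=5: -80; x=6: -84; x=7: -127.
Profit is maximized at x = 5. AVC there is 68/5 = €13.60 ≤ P, so producing beats shutting down (which would give -€97).

x = 5; profit = -€80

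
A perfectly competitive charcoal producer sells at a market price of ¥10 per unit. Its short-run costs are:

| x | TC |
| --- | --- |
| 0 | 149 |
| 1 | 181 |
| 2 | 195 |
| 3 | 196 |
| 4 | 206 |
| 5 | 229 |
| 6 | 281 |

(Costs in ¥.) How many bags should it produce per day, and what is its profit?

x = 0 (shut down); profit = -¥149

Tabulate TR − TC: x=0: -149; x=1: -171; x=2: -175; x=3: -166; x=4: -166; x=5: -179; x=6: -221.
Profit is highest at x = 0. Equivalently, the lowest AVC in the table is 57/4 ≈ ¥14.25 at x = 4, and P = ¥10 falls below it — price never covers variable cost, so the firm shuts down and loses only its fixed cost.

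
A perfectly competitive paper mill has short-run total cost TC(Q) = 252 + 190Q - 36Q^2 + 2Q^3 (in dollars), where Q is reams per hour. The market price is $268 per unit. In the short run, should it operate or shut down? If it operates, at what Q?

Variable cost is VC = 190Q - 36Q^2 + 2Q^3, so AVC = VC/Q = 190 - 36Q + 2Q^2 and MC = dTC/dQ = 190 - 72Q + 6Q^2.
AVC hits its minimum where MC = AVC, at Q = 9, giving min AVC = 190 - 36·9 + 2·9^2 = $28.
Because $268 ≥ $28, revenue can cover variable cost; the firm operates.
P = MC gives -78 - 72Q + 6Q^2 = 0, with roots -1 and 13. Take the larger (rising MC): Q* = 13.
Check: AVC at Q = 13 is $60 ≤ P, so revenue covers variable cost.
Profit = P·Q − TC = 268·13 − 1032 = $2452.

Produce at Q = 13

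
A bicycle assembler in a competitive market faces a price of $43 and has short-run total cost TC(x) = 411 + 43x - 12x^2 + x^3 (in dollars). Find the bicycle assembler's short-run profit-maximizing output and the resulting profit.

Profit = -$155 at x = 8

AVC = 43 - 12x + x^2 has its minimum $7 at x = 6; price $43 clears that bar, so the firm operates.
MC = 43 - 24x + 3x^2. Setting P = MC and taking the root on the rising branch gives x* = 8.
TR = 43·8 = 344. TC = 411 + 88 = 499. Profit = 344 − 499 = -$155.
That loss of $155 beats the $411 the firm would lose by shutting down; producing recovers $256 of fixed cost.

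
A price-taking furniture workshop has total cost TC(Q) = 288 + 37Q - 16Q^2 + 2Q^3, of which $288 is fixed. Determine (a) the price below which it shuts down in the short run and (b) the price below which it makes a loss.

Shutdown price = $5; break-even price = $61

Shutdown price = min AVC. AVC = 37 - 16Q + 2Q^2, with vertex at Q = 4 and minimum $5.
ATC = 288/Q + 37 - 16Q + 2Q^2. Setting dATC/dQ = −288/Q^2 − 16 + 4Q = 0 gives Q = 6 (since 4·6^3 − 16·6^2 = 288).
min ATC = 288/6 + 37 − 16·6 + 2·6^2 = $61. That is the break-even price.
Between these two prices the firm operates at a loss; above $61 it earns a profit.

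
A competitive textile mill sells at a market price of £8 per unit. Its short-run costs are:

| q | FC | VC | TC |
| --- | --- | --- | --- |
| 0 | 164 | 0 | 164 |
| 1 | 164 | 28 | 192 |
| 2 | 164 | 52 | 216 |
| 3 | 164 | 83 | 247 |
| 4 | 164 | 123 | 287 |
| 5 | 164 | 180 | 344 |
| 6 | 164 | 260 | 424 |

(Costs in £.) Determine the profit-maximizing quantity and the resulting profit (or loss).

Profit at each row (π = 8q − TC): q=0: -164; q=1: -184; q=2: -200; q=3: -223; q=4: -255; q=5: -304; q=6: -376.
Profit is highest at q = 0. Equivalently, the lowest AVC in the table is 52/2 ≈ £26 at q = 2, and P = £8 falls below it — price never covers variable cost, so the firm shuts down and loses only its fixed cost.

q = 0 (shut down); profit = -£164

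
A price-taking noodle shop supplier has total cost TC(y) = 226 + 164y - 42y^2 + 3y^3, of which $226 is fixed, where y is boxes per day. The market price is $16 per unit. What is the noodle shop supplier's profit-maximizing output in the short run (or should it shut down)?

Shut down

From TC, MC = TC'(y) = 164 - 84y + 9y^2 and AVC = VC/y = 164 - 42y + 3y^2.
AVC hits its minimum where MC = AVC, at y = 7, giving min AVC = 164 - 42·7 + 3·7^2 = $17.
Since P = $16 < min AVC = $17, price fails to cover variable cost at any output.
Shutting down limits the loss to fixed cost, $226.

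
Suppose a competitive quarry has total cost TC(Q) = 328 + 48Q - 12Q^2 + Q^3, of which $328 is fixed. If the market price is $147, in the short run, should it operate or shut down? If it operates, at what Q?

Variable cost is VC = 48Q - 12Q^2 + Q^3, so AVC = VC/Q = 48 - 12Q + Q^2 and MC = dTC/dQ = 48 - 24Q + 3Q^2.
AVC is minimized where dAVC/dQ = -12 + 2Q = 0, at Q = 6; min AVC = 48 - 12·6 + 6^2 = $12.
Since P = $147 ≥ min AVC = $12, price covers variable cost and the firm should produce.
Solving P = MC: -99 - 24Q + 3Q^2 = 0 ⇒ Q = -3 or 11. On the upward-sloping branch, Q* = 11.
Check: AVC at Q = 11 is $37 ≤ P, so revenue covers variable cost.
Profit = P·Q − TC = 147·11 − 735 = $882.

Produce at Q = 11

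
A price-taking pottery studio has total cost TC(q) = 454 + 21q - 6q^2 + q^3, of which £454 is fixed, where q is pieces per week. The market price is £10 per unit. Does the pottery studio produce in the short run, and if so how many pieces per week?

Shut down

From TC, MC = TC'(q) = 21 - 12q + 3q^2 and AVC = VC/q = 21 - 6q + q^2.
AVC is minimized where dAVC/dq = -6 + 2q = 0, at q = 3; min AVC = 21 - 6·3 + 3^2 = £12.
P = £10 lies below min AVC = £12; no output level covers variable cost.
Best response: produce nothing and absorb the £454 fixed cost.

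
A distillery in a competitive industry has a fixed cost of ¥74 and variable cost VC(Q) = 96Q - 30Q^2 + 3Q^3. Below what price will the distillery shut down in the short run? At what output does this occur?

The firm shuts down when price falls below the minimum of average variable cost. AVC = VC/Q = 96 - 30Q + 3Q^2.
At the minimum of AVC, MC = AVC. MC = 96 - 60Q + 9Q^2; setting MC = AVC gives 6Q^2 - 30Q = 0, so Q = 5. min AVC = 21.
So the shutdown price is ¥21.

¥21 per unit, at Q = 5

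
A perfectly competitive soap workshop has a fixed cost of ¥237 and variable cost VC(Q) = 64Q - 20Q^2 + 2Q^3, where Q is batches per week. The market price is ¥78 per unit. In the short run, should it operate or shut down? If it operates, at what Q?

Produce at Q = 7

Strip out fixed cost: VC = 64Q - 20Q^2 + 2Q^3. Then AVC = 64 - 20Q + 2Q^2 and MC = 64 - 40Q + 6Q^2.
The AVC parabola has its vertex at Q = 20/4 = 5, where AVC = 64 - 20·5 + 2·5^2 = ¥14.
P = ¥78 exceeds min AVC = ¥14, so the firm stays open.
Solving P = MC: -14 - 40Q + 6Q^2 = 0 ⇒ Q = -1/3 or 7. On the upward-sloping branch, Q* = 7.
Check: AVC at Q = 7 is ¥22 ≤ P, so revenue covers variable cost.
Profit = P·Q − TC = 78·7 − 391 = ¥155.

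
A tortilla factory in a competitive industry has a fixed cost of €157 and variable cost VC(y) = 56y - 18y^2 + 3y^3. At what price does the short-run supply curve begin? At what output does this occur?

Short-run supply begins at min AVC. From VC = 56y - 18y^2 + 3y^3, AVC = 56 - 18y + 3y^2.
At the minimum of AVC, MC = AVC. MC = 56 - 36y + 9y^2; setting MC = AVC gives 6y^2 - 18y = 0, so y = 3. min AVC = 29.
So the shutdown price is €29.

€29 per unit, at y = 3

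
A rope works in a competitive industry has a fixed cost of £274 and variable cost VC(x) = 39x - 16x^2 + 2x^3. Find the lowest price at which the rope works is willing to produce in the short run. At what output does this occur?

The firm shuts down when price falls below the minimum of average variable cost. AVC = VC/x = 39 - 16x + 2x^2.
At the minimum of AVC, MC = AVC. MC = 39 - 32x + 6x^2; setting MC = AVC gives 4x^2 - 16x = 0, so x = 4. min AVC = 7.
For P < £7 the firm produces nothing.

£7 per unit, at x = 4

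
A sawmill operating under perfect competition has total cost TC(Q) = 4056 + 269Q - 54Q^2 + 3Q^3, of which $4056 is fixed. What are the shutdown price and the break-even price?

AVC = 269 - 54Q + 3Q^2; minimized at Q = 9, giving min AVC = $26. That is the shutdown price.
ATC = 4056/Q + 269 - 54Q + 3Q^2. Setting dATC/dQ = −4056/Q^2 − 54 + 6Q = 0 gives Q = 13 (since 6·13^3 − 54·13^2 = 4056).
min ATC = 4056/13 + 269 − 54·13 + 3·13^2 = $386. That is the break-even price.
Between these two prices the firm operates at a loss; above $386 it earns a profit.

Shutdown price = $26; break-even price = $386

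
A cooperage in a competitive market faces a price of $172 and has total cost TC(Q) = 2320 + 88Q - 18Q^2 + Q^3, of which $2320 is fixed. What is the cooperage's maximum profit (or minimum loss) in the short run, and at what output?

AVC = 88 - 18Q + Q^2; min AVC = $7 at Q = 9. Since P = $172 ≥ min AVC, the firm produces.
With MC = 88 - 36Q + 3Q^2, P = MC on the upward-sloping part at Q* = 14.
TR = 172·14 = 2408. TC = 2320 + 448 = 2768. Profit = 2408 − 2768 = -$360.
That loss of $360 beats the $2320 the firm would lose by shutting down; producing recovers $1960 of fixed cost.

Profit = -$360 at Q = 14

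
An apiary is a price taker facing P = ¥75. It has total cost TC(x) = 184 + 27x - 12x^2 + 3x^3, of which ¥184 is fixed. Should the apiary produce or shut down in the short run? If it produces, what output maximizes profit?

Strip out fixed cost: VC = 27x - 12x^2 + 3x^3. Then AVC = 27 - 12x + 3x^2 and MC = 27 - 24x + 9x^2.
The AVC parabola has its vertex at x = 12/6 = 2, where AVC = 27 - 12·2 + 3·2^2 = ¥15.
P = ¥75 exceeds min AVC = ¥15, so the firm stays open.
P = MC gives -48 - 24x + 9x^2 = 0, with roots -4/3 and 4. Take the larger (rising MC): x* = 4.
Check: AVC at x = 4 is ¥27 ≤ P, so revenue covers variable cost.
Profit = P·x − TC = 75·4 − 292 = ¥8.

Produce at x = 4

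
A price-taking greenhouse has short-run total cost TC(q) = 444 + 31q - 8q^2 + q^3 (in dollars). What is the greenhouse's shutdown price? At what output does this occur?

Short-run supply begins at min AVC. From VC = 31q - 8q^2 + q^3, AVC = 31 - 8q + q^2.
dAVC/dq = -8 + 2q = 0 gives q = 4. min AVC = 31 - 8·4 + 4^2 = 15.
For P < $15 the firm produces nothing.

$15 per unit, at q = 4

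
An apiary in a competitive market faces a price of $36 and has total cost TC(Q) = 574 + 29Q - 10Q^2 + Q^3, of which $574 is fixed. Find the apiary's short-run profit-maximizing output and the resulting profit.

Profit = -$378 at Q = 7

AVC = 29 - 10Q + Q^2; min AVC = $4 at Q = 5. Since P = $36 ≥ min AVC, the firm produces.
With MC = 29 - 20Q + 3Q^2, P = MC on the upward-sloping part at Q* = 7.
TR = 36·7 = 252. TC = 574 + 56 = 630. Profit = 252 − 630 = -$378.
Shutting down would mean losing the fixed cost of $574, so operating at a loss of $378 is better by $196.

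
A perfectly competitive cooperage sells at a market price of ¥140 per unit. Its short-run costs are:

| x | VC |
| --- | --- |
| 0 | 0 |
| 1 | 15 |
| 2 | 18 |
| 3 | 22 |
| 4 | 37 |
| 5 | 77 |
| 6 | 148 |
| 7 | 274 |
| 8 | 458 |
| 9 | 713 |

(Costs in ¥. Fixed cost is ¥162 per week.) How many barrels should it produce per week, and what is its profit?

Compute π = P·x − TC at each output: x=0: -162; x=1: -37; x=2: 100; x=3: 236; x=4: 361; x=5: 461; x=6: 530; x=7: 544; x=8: 500; x=9: 385.
Profit is maximized at x = 7. AVC there is 274/7 = ¥39.14 ≤ P, so producing beats shutting down (which would give -¥162).

x = 7; profit = ¥544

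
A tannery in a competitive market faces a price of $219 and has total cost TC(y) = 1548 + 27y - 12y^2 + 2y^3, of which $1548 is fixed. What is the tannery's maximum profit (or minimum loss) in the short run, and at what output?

Profit = -$268 at y = 8

AVC = 27 - 12y + 2y^2 has its minimum $9 at y = 3; price $219 clears that bar, so the firm operates.
With MC = 27 - 24y + 6y^2, P = MC on the upward-sloping part at y* = 8.
TR = 219·8 = 1752. TC = 1548 + 472 = 2020. Profit = 1752 − 2020 = -$268.
By producing, the firm covers all variable cost plus $1280 of fixed cost; shutting down would lose the full $1548.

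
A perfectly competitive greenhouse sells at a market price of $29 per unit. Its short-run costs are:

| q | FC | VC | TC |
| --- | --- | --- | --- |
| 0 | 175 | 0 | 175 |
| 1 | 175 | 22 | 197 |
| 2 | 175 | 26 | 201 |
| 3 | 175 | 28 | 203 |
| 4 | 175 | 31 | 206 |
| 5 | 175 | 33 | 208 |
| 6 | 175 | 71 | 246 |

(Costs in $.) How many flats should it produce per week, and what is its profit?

Tabulate TR − TC: q=0: -175; q=1: -168; q=2: -143; q=3: -116; q=4: -90; q=5: -63; q=6: -72.
Profit is maximized at q = 5. AVC there is 33/5 = $6.60 ≤ P, so producing beats shutting down (which would give -$175).

q = 5; profit = -$63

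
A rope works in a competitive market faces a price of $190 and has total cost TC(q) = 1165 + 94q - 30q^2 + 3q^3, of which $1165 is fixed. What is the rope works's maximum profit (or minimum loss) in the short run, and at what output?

Profit = -$13 at q = 8

AVC = 94 - 30q + 3q^2; min AVC = $19 at q = 5. Since P = $190 ≥ min AVC, the firm produces.
With MC = 94 - 60q + 9q^2, P = MC on the upward-sloping part at q* = 8.
TR = 190·8 = 1520. TC = 1165 + 368 = 1533. Profit = 1520 − 1533 = -$13.
Shutting down would mean losing the fixed cost of $1165, so operating at a loss of $13 is better by $1152.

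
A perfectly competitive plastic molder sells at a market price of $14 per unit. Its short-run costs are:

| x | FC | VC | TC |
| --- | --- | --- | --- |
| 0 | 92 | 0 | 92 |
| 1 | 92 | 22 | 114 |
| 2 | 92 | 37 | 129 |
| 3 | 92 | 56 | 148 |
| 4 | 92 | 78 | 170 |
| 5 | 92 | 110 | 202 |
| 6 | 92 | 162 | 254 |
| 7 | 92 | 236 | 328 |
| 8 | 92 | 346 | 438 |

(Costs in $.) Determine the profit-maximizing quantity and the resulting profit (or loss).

Compute π = P·x − TC at each output: x=0: -92; x=1: -100; x=2: -101; x=3: -106; x=4: -114; x=5: -132; x=6: -170; x=7: -230; x=8: -326.
Profit is highest at x = 0. Equivalently, the lowest AVC in the table is 37/2 ≈ $18.50 at x = 2, and P = $14 falls below it — price never covers variable cost, so the firm shuts down and loses only its fixed cost.

x = 0 (shut down); profit = -$92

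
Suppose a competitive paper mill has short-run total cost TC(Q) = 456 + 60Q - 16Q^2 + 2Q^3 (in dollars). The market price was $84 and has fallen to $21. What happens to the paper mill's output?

Output falls from 6 to 0 (the firm shuts down)

AVC = 60 - 16Q + 2Q^2, minimized at Q = 4 where min AVC = $28. MC = 60 - 32Q + 6Q^2.
With P = $84 above the shutdown price, P = MC gives Q = 6.
At P = $21 < min AVC = $28, price no longer covers variable cost at any output, so the firm shuts down: Q = 0.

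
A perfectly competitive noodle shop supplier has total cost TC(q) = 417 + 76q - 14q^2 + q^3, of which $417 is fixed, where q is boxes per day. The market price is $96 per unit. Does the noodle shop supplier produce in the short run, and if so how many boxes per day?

Produce at q = 10

From TC, MC = TC'(q) = 76 - 28q + 3q^2 and AVC = VC/q = 76 - 14q + q^2.
AVC hits its minimum where MC = AVC, at q = 7, giving min AVC = 76 - 14·7 + 7^2 = $27.
P = $96 exceeds min AVC = $27, so the firm stays open.
Solving P = MC: -20 - 28q + 3q^2 = 0 ⇒ q = -2/3 or 10. On the upward-sloping branch, q* = 10.
Check: AVC at q = 10 is $36 ≤ P, so revenue covers variable cost.
Profit = P·q − TC = 96·10 − 777 = $183.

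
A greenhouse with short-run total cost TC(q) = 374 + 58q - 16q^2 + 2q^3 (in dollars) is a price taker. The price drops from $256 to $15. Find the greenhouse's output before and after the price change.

Output falls from 9 to 0 (the firm shuts down)

AVC = 58 - 16q + 2q^2, minimized at q = 4 where min AVC = $26. MC = 58 - 32q + 6q^2.
With P = $256 above the shutdown price, P = MC gives q = 9.
At P = $15 < min AVC = $26, price no longer covers variable cost at any output, so the firm shuts down: q = 0.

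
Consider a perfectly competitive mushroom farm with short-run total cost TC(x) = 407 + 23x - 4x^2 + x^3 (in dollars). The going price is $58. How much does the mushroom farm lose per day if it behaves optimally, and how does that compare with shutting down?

AVC = 23 - 4x + x^2 has its minimum $19 at x = 2; price $58 clears that bar, so the firm operates.
MC = 23 - 8x + 3x^2. Setting P = MC and taking the root on the rising branch gives x* = 5.
TR = 58·5 = 290. TC = 407 + 140 = 547. Profit = 290 − 547 = -$257.
By producing, the firm covers all variable cost plus $150 of fixed cost; shutting down would lose the full $407.

Profit = -$257 at x = 5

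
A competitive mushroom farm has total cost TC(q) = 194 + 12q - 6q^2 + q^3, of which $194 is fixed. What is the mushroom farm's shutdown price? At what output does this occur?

Short-run supply begins at min AVC. From VC = 12q - 6q^2 + q^3, AVC = 12 - 6q + q^2.
dAVC/dq = -6 + 2q = 0 gives q = 3. min AVC = 12 - 6·3 + 3^2 = 3.
So the shutdown price is $3.

$3 per unit, at q = 3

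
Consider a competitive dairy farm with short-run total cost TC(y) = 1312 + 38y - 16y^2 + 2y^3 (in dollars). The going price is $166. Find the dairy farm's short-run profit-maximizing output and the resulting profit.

AVC = 38 - 16y + 2y^2 has its minimum $6 at y = 4; price $166 clears that bar, so the firm operates.
With MC = 38 - 32y + 6y^2, P = MC on the upward-sloping part at y* = 8.
TR = 166·8 = 1328. TC = 1312 + 304 = 1616. Profit = 1328 − 1616 = -$288.
That loss of $288 beats the $1312 the firm would lose by shutting down; producing recovers $1024 of fixed cost.

Profit = -$288 at y = 8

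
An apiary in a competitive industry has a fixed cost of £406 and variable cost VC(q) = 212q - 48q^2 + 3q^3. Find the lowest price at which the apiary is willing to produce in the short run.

£20 per unit

Short-run supply begins at min AVC. From VC = 212q - 48q^2 + 3q^3, AVC = 212 - 48q + 3q^2.
dAVC/dq = -48 + 6q = 0 gives q = 8. min AVC = 212 - 48·8 + 3·8^2 = 20.
For P < £20 the firm produces nothing.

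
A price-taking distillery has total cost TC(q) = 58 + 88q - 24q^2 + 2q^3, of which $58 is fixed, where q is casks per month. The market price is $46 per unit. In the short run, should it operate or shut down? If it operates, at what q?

From TC, MC = TC'(q) = 88 - 48q + 6q^2 and AVC = VC/q = 88 - 24q + 2q^2.
AVC hits its minimum where MC = AVC, at q = 6, giving min AVC = 88 - 24·6 + 2·6^2 = $16.
Since P = $46 ≥ min AVC = $16, price covers variable cost and the firm should produce.
Set P = MC: 46 = 88 - 48q + 6q^2 → 42 - 48q + 6q^2 = 0. The roots are q = 1 and q = 7; the profit-maximizing output is on the rising part of MC, so q* = 7.
Check: AVC at q = 7 is $18 ≤ P, so revenue covers variable cost.
Profit = P·q − TC = 46·7 − 184 = $138.

Produce at q = 7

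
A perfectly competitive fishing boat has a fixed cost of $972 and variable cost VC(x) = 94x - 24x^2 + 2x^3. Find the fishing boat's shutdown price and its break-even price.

Shutdown price = min AVC. AVC = 94 - 24x + 2x^2, with vertex at x = 6 and minimum $22.
ATC = 972/x + 94 - 24x + 2x^2. Setting dATC/dx = −972/x^2 − 24 + 4x = 0 gives x = 9 (since 4·9^3 − 24·9^2 = 972).
min ATC = 972/9 + 94 − 24·9 + 2·9^2 = $148. That is the break-even price.
Between these two prices the firm operates at a loss; above $148 it earns a profit.

Shutdown price = $22; break-even price = $148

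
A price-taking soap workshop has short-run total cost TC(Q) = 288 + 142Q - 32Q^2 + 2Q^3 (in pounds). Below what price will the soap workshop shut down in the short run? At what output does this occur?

£14 per unit, at Q = 8

The shutdown price is the minimum of AVC. VC = 142Q - 32Q^2 + 2Q^3, so AVC = 142 - 32Q + 2Q^2.
At the minimum of AVC, MC = AVC. MC = 142 - 64Q + 6Q^2; setting MC = AVC gives 4Q^2 - 32Q = 0, so Q = 8. min AVC = 14.
The firm shuts down for any P below £14.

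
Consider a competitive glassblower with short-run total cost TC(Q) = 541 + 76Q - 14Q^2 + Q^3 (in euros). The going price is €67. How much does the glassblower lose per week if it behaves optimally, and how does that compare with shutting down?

AVC = 76 - 14Q + Q^2 has its minimum €27 at Q = 7; price €67 clears that bar, so the firm operates.
MC = 76 - 28Q + 3Q^2. Setting P = MC and taking the root on the rising branch gives Q* = 9.
TR = 67·9 = 603. TC = 541 + 279 = 820. Profit = 603 − 820 = -€217.
Shutting down would mean losing the fixed cost of €541, so operating at a loss of €217 is better by €324.

Profit = -€217 at Q = 9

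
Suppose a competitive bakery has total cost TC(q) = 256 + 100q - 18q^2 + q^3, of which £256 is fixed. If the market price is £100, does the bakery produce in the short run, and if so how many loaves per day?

Produce at q = 12

From TC, MC = TC'(q) = 100 - 36q + 3q^2 and AVC = VC/q = 100 - 18q + q^2.
AVC hits its minimum where MC = AVC, at q = 9, giving min AVC = 100 - 18·9 + 9^2 = £19.
P = £100 exceeds min AVC = £19, so the firm stays open.
Solving P = MC: -36q + 3q^2 = 0 ⇒ q = 0 or 12. On the upward-sloping branch, q* = 12.
Check: AVC at q = 12 is £28 ≤ P, so revenue covers variable cost.
Profit = P·q − TC = 100·12 − 592 = £608.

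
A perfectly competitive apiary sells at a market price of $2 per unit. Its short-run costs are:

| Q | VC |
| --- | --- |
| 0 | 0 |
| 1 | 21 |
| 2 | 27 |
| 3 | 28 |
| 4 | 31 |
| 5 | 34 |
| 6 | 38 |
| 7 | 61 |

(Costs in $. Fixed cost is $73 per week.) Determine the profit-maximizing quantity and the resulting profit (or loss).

Tabulate TR − TC: Q=0: -73; Q=1: -92; Q=2: -96; Q=3: -95; Q=4: -96; Q=5: -97; Q=6: -99; Q=7: -120.
Profit is highest at Q = 0. Equivalently, the lowest AVC in the table is 38/6 ≈ $6.33 at Q = 6, and P = $2 falls below it — price never covers variable cost, so the firm shuts down and loses only its fixed cost.

Q = 0 (shut down); profit = -$73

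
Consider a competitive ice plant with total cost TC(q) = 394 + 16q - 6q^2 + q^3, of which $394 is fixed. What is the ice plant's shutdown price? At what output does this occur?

The firm shuts down when price falls below the minimum of average variable cost. AVC = VC/q = 16 - 6q + q^2.
dAVC/dq = -6 + 2q = 0 gives q = 3. min AVC = 16 - 6·3 + 3^2 = 7.
The firm shuts down for any P below $7.

$7 per unit, at q = 3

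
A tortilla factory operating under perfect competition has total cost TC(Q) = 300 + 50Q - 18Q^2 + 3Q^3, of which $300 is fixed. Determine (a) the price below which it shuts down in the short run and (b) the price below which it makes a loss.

Shutdown price = min AVC. AVC = 50 - 18Q + 3Q^2, with vertex at Q = 3 and minimum $23.
ATC = 300/Q + 50 - 18Q + 3Q^2. Setting dATC/dQ = −300/Q^2 − 18 + 6Q = 0 gives Q = 5 (since 6·5^3 − 18·5^2 = 300).
min ATC = 300/5 + 50 − 18·5 + 3·5^2 = $95. That is the break-even price.
Between these two prices the firm operates at a loss; above $95 it earns a profit.

Shutdown price = $23; break-even price = $95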